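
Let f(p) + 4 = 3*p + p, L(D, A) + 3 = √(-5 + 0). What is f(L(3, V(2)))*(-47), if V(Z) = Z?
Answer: 752 - 188*I*√5 ≈ 752.0 - 420.38*I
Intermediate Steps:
L(D, A) = -3 + I*√5 (L(D, A) = -3 + √(-5 + 0) = -3 + √(-5) = -3 + I*√5)
f(p) = -4 + 4*p (f(p) = -4 + (3*p + p) = -4 + 4*p)
f(L(3, V(2)))*(-47) = (-4 + 4*(-3 + I*√5))*(-47) = (-4 + (-12 + 4*I*√5))*(-47) = (-16 + 4*I*√5)*(-47) = 752 - 188*I*√5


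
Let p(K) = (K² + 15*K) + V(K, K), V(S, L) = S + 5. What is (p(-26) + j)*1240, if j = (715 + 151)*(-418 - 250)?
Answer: -716996520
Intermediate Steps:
V(S, L) = 5 + S
p(K) = 5 + K² + 16*K (p(K) = (K² + 15*K) + (5 + K) = 5 + K² + 16*K)
j = -578488 (j = 866*(-668) = -578488)
(p(-26) + j)*1240 = ((5 + (-26)² + 16*(-26)) - 578488)*1240 = ((5 + 676 - 416) - 578488)*1240 = (265 - 578488)*1240 = -578223*1240 = -716996520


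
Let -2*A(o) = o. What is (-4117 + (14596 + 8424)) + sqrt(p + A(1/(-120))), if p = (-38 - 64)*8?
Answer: 18903 + I*sqrt(2937585)/60 ≈ 18903.0 + 28.566*I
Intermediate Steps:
A(o) = -o/2
p = -816 (p = -102*8 = -816)
(-4117 + (14596 + 8424)) + sqrt(p + A(1/(-120))) = (-4117 + (14596 + 8424)) + sqrt(-816 - 1/2/(-120)) = (-4117 + 23020) + sqrt(-816 - 1/2*(-1/120)) = 18903 + sqrt(-816 + 1/240) = 18903 + sqrt(-195839/240) = 18903 + I*sqrt(2937585)/60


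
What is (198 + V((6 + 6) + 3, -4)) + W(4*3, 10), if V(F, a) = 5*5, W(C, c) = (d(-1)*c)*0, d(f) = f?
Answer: 223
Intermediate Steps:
W(C, c) = 0 (W(C, c) = -c*0 = 0)
V(F, a) = 25
(198 + V((6 + 6) + 3, -4)) + W(4*3, 10) = (198 + 25) + 0 = 223 + 0 = 223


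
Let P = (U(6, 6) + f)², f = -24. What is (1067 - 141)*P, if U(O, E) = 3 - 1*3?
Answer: 533376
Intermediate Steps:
U(O, E) = 0 (U(O, E) = 3 - 3 = 0)
P = 576 (P = (0 - 24)² = (-24)² = 576)
(1067 - 141)*P = (1067 - 141)*576 = 926*576 = 533376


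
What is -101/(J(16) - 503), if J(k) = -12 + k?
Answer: 101/499 ≈ 0.20240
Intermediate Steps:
-101/(J(16) - 503) = -101/((-12 + 16) - 503) = -101/(4 - 503) = -101/(-499) = -101*(-1/499) = 101/499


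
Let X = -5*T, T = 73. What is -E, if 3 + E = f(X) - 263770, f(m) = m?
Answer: 264138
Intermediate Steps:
X = -365 (X = -5*73 = -365)
E = -264138 (E = -3 + (-365 - 263770) = -3 - 264135 = -264138)
-E = -1*(-264138) = 264138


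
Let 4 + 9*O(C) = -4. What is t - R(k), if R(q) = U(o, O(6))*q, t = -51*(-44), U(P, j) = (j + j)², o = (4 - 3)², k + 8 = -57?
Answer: 198404/81 ≈ 2449.4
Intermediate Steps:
k = -65 (k = -8 - 57 = -65)
O(C) = -8/9 (O(C) = -4/9 + (⅑)*(-4) = -4/9 - 4/9 = -8/9)
o = 1 (o = 1² = 1)
U(P, j) = 4*j² (U(P, j) = (2*j)² = 4*j²)
t = 2244
R(q) = 256*q/81 (R(q) = (4*(-8/9)²)*q = (4*(64/81))*q = 256*q/81)
t - R(k) = 2244 - 256*(-65)/81 = 2244 - 1*(-16640/81) = 2244 + 16640/81 = 198404/81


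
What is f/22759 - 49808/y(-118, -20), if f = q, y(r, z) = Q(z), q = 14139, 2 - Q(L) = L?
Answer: -51512237/22759 ≈ -2263.4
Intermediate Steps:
Q(L) = 2 - L
y(r, z) = 2 - z
f = 14139
f/22759 - 49808/y(-118, -20) = 14139/22759 - 49808/(2 - 1*(-20)) = 14139*(1/22759) - 49808/(2 + 20) = 14139/22759 - 49808/22 = 14139/22759 - 49808*1/22 = 14139/22759 - 2264 = -51512237/22759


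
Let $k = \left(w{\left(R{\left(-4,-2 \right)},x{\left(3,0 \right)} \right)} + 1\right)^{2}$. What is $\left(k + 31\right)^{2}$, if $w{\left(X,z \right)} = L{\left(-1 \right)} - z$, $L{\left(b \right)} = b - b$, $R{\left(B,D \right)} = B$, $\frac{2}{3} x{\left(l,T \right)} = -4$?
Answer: $6400$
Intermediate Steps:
$x{\left(l,T \right)} = -6$ ($x{\left(l,T \right)} = \frac{3}{2} \left(-4\right) = -6$)
$L{\left(b \right)} = 0$
$w{\left(X,z \right)} = - z$ ($w{\left(X,z \right)} = 0 - z = - z$)
$k = 49$ ($k = \left(\left(-1\right) \left(-6\right) + 1\right)^{2} = \left(6 + 1\right)^{2} = 7^{2} = 49$)
$\left(k + 31\right)^{2} = \left(49 + 31\right)^{2} = 80^{2} = 6400$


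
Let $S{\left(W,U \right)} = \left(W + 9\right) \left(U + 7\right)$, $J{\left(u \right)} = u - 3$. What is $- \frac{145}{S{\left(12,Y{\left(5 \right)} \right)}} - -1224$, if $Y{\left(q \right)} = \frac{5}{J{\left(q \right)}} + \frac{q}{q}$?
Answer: $\frac{539494}{441} \approx 1223.3$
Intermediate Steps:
$J{\left(u \right)} = -3 + u$
$Y{\left(q \right)} = 1 + \frac{5}{-3 + q}$ ($Y{\left(q \right)} = \frac{5}{-3 + q} + \frac{q}{q} = \frac{5}{-3 + q} + 1 = 1 + \frac{5}{-3 + q}$)
$S{\left(W,U \right)} = \left(7 + U\right) \left(9 + W\right)$ ($S{\left(W,U \right)} = \left(9 + W\right) \left(7 + U\right) = \left(7 + U\right) \left(9 + W\right)$)
$- \frac{145}{S{\left(12,Y{\left(5 \right)} \right)}} - -1224 = - \frac{145}{63 + 7 \cdot 12 + 9 \frac{2 + 5}{-3 + 5} + \frac{2 + 5}{-3 + 5} \cdot 12} - -1224 = - \frac{145}{63 + 84 + 9 \cdot \frac{1}{2} \cdot 7 + \frac{1}{2} \cdot 7 \cdot 12} + 1224 = - \frac{145}{63 + 84 + 9 \cdot \frac{7}{2} + \frac{7}{2} \cdot 12} + 1224 = - \frac{145}{63 + 84 + \frac{63}{2} + 42} + 1224 = - \frac{145}{\frac{441}{2}} + 1224 = \left(-145\right) \frac{2}{441} + 1224 = - \frac{290}{441} + 1224 = \frac{539494}{441}$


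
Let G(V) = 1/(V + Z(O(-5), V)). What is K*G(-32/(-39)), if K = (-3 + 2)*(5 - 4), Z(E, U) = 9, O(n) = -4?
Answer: -39/383 ≈ -0.10183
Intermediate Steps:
G(V) = 1/(9 + V) (G(V) = 1/(V + 9) = 1/(9 + V))
K = -1 (K = -1*1 = -1)
K*G(-32/(-39)) = -1/(9 - 32/(-39)) = -1/(9 - 32*(-1/39)) = -1/(9 + 32/39) = -1/383/39 = -1*39/383 = -39/383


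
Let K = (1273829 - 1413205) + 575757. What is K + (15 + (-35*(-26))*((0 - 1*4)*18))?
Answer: 370876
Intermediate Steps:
K = 436381 (K = -139376 + 575757 = 436381)
K + (15 + (-35*(-26))*((0 - 1*4)*18)) = 436381 + (15 + (-35*(-26))*((0 - 1*4)*18)) = 436381 + (15 + 910*((0 - 4)*18)) = 436381 + (15 + 910*(-4*18)) = 436381 + (15 + 910*(-72)) = 436381 + (15 - 65520) = 436381 - 65505 = 370876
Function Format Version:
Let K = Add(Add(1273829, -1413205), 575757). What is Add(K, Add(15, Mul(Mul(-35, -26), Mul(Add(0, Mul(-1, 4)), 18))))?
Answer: 370876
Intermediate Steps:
K = 436381 (K = Add(-139376, 575757) = 436381)
Add(K, Add(15, Mul(Mul(-35, -26), Mul(Add(0, Mul(-1, 4)), 18)))) = Add(436381, Add(15, Mul(Mul(-35, -26), Mul(Add(0, Mul(-1, 4)), 18)))) = Add(436381, Add(15, Mul(910, Mul(Add(0, -4), 18)))) = Add(436381, Add(15, Mul(910, Mul(-4, 18)))) = Add(436381, Add(15, Mul(910, -72))) = Add(436381, Add(15, -65520)) = Add(436381, -65505) = 370876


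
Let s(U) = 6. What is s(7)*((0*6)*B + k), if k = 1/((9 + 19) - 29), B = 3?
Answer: -6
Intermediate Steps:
k = -1 (k = 1/(28 - 29) = 1/(-1) = -1)
s(7)*((0*6)*B + k) = 6*((0*6)*3 - 1) = 6*(0*3 - 1) = 6*(0 - 1) = 6*(-1) = -6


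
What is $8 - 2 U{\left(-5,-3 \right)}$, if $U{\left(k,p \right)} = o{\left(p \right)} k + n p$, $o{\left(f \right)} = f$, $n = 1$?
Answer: $-16$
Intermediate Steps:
$U{\left(k,p \right)} = p + k p$ ($U{\left(k,p \right)} = p k + 1 p = k p + p = p + k p$)
$8 - 2 U{\left(-5,-3 \right)} = 8 - 2 \left(- 3 \left(1 - 5\right)\right) = 8 - 2 \left(\left(-3\right) \left(-4\right)\right) = 8 - 24 = -16$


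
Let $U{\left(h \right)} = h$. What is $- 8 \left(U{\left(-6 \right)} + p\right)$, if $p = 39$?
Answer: $-264$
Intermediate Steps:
$- 8 \left(U{\left(-6 \right)} + p\right) = - 8 \left(-6 + 39\right) = \left(-8\right) 33 = -264$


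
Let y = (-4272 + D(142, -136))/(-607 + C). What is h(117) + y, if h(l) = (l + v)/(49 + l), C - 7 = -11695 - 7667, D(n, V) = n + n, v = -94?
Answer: 560567/1656846 ≈ 0.33833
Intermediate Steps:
D(n, V) = 2*n
C = -19355 (C = 7 + (-11695 - 7667) = 7 - 19362 = -19355)
h(l) = (-94 + l)/(49 + l) (h(l) = (l - 94)/(49 + l) = (-94 + l)/(49 + l))
y = 1994/9981 (y = (-4272 + 2*142)/(-607 - 19355) = (-4272 + 284)/(-19962) = -3988*(-1/19962) = 1994/9981 ≈ 0.19978)
h(117) + y = (-94 + 117)/(49 + 117) + 1994/9981 = 23/166 + 1994/9981 = 560567/1656846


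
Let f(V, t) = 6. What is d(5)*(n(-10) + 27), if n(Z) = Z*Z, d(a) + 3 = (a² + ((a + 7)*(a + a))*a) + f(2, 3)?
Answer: 79756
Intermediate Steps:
d(a) = 3 + a² + 2*a²*(7 + a) (d(a) = -3 + ((a² + ((a + 7)*(a + a))*a) + 6) = -3 + ((a² + ((7 + a)*(2*a))*a) + 6) = -3 + ((a² + (2*a*(7 + a))*a) + 6) = -3 + ((a² + 2*a²*(7 + a)) + 6) = -3 + (6 + a² + 2*a²*(7 + a)) = 3 + a² + 2*a²*(7 + a))
n(Z) = Z²
d(5)*(n(-10) + 27) = (3 + 2*5³ + 15*5²)*((-10)² + 27) = (3 + 2*125 + 15*25)*(100 + 27) = (3 + 250 + 375)*127 = 628*127 = 79756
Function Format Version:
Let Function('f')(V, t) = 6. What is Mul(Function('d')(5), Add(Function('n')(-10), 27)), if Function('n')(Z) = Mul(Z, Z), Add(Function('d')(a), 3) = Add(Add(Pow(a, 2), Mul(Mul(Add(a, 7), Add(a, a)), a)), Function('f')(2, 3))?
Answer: 79756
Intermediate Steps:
Function('d')(a) = Add(3, Pow(a, 2), Mul(2, Pow(a, 2), Add(7, a))) (Function('d')(a) = Add(-3, Add(Add(Pow(a, 2), Mul(Mul(Add(a, 7), Add(a, a)), a)), 6)) = Add(-3, Add(Add(Pow(a, 2), Mul(Mul(Add(7, a), Mul(2, a)), a)), 6)) = Add(-3, Add(Add(Pow(a, 2), Mul(Mul(2, a, Add(7, a)), a)), 6)) = Add(-3, Add(Add(Pow(a, 2), Mul(2, Pow(a, 2), Add(7, a))), 6)) = Add(-3, Add(6, Pow(a, 2), Mul(2, Pow(a, 2), Add(7, a)))) = Add(3, Pow(a, 2), Mul(2, Pow(a, 2), Add(7, a))))
Function('n')(Z) = Pow(Z, 2)
Mul(Function('d')(5), Add(Function('n')(-10), 27)) = Mul(Add(3, Mul(2, Pow(5, 3)), Mul(15, Pow(5, 2))), Add(Pow(-10, 2), 27)) = Mul(Add(3, Mul(2, 125), Mul(15, 25)), Add(100, 27)) = Mul(Add(3, 250, 375), 127) = Mul(628, 127) = 79756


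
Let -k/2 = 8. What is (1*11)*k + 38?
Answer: -138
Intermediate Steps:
k = -16 (k = -2*8 = -16)
(1*11)*k + 38 = (1*11)*(-16) + 38 = 11*(-16) + 38 = -176 + 38 = -138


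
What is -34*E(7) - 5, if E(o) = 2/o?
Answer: -103/7 ≈ -14.714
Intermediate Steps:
-34*E(7) - 5 = -68/7 - 5 = -103/7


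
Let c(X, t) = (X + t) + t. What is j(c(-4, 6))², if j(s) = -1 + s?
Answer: 49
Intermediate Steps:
c(X, t) = X + 2*t
j(c(-4, 6))² = (-1 + (-4 + 2*6))² = (-1 + (-4 + 12))² = (-1 + 8)² = 7² = 49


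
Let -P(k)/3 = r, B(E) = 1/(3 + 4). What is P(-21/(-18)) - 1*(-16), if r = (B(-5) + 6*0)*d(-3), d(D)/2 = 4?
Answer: 88/7 ≈ 12.571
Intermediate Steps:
d(D) = 8 (d(D) = 2*4 = 8)
B(E) = ⅐ (B(E) = 1/7 = ⅐)
r = 8/7 (r = (⅐ + 6*0)*8 = (⅐ + 0)*8 = (⅐)*8 = 8/7 ≈ 1.1429)
P(k) = -24/7 (P(k) = -3*8/7 = -24/7)
P(-21/(-18)) - 1*(-16) = -24/7 - 1*(-16) = -24/7 + 16 = 88/7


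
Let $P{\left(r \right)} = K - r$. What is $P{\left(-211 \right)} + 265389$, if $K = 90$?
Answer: $265690$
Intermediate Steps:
$P{\left(r \right)} = 90 - r$
$P{\left(-211 \right)} + 265389 = \left(90 - -211\right) + 265389 = \left(90 + 211\right) + 265389 = 301 + 265389 = 265690$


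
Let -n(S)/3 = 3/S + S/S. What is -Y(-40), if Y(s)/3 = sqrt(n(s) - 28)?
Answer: -3*I*sqrt(12310)/20 ≈ -16.643*I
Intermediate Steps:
n(S) = -3 - 9/S (n(S) = -3*(3/S + S/S) = -3*(3/S + 1) = -3*(1 + 3/S) = -3 - 9/S)
Y(s) = 3*sqrt(-31 - 9/s) (Y(s) = 3*sqrt((-3 - 9/s) - 28) = 3*sqrt(-31 - 9/s))
-Y(-40) = -3*sqrt(-31 - 9/(-40)) = -3*sqrt(-31 - 9*(-1/40)) = -3*sqrt(-31 + 9/40) = -3*sqrt(-1231/40) = -3*I*sqrt(12310)/20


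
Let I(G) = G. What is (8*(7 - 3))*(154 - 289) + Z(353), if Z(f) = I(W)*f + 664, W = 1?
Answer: -3303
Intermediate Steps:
Z(f) = 664 + f (Z(f) = 1*f + 664 = f + 664 = 664 + f)
(8*(7 - 3))*(154 - 289) + Z(353) = (8*(7 - 3))*(154 - 289) + (664 + 353) = (8*4)*(-135) + 1017 = 32*(-135) + 1017 = -4320 + 1017 = -3303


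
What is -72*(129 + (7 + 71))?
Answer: -14904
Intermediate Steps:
-72*(129 + (7 + 71)) = -72*(129 + 78) = -72*207 = -14904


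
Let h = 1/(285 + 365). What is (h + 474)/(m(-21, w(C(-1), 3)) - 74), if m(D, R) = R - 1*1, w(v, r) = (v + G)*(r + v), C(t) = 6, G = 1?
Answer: -308101/7800 ≈ -39.500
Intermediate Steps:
w(v, r) = (1 + v)*(r + v) (w(v, r) = (v + 1)*(r + v) = (1 + v)*(r + v))
h = 1/650 ≈ 0.0015385
m(D, R) = -1 + R (m(D, R) = R - 1 = -1 + R)
(h + 474)/(m(-21, w(C(-1), 3)) - 74) = (1/650 + 474)/((-1 + (3 + 6 + 6**2 + 3*6)) - 74) = 308101/(650*((-1 + (3 + 6 + 36 + 18)) - 74)) = 308101/(650*((-1 + 63) - 74)) = 308101/(650*(62 - 74)) = (308101/650)/(-12) = (308101/650)*(-1/12) = -308101/7800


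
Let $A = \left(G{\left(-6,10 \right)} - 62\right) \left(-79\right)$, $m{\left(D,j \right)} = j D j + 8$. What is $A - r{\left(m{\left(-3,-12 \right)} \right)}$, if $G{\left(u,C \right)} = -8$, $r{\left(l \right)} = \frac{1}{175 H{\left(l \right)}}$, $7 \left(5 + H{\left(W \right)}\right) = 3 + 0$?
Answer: $\frac{4424001}{800} \approx 5530.0$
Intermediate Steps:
$H{\left(W \right)} = - \frac{32}{7}$ ($H{\left(W \right)} = -5 + \frac{3 + 0}{7} = -5 + \frac{1}{7} \cdot 3 = -5 + \frac{3}{7} = - \frac{32}{7}$)
$m{\left(D,j \right)} = 8 + D j^{2}$ ($m{\left(D,j \right)} = D j j + 8 = D j^{2} + 8 = 8 + D j^{2}$)
$r{\left(l \right)} = - \frac{1}{800}$ ($r{\left(l \right)} = \frac{1}{175 \left(- \frac{32}{7}\right)} = \frac{1}{175} \left(- \frac{7}{32}\right) = - \frac{1}{800}$)
$A = 5530$ ($A = \left(-8 - 62\right) \left(-79\right) = \left(-70\right) \left(-79\right) = 5530$)
$A - r{\left(m{\left(-3,-12 \right)} \right)} = 5530 - - \frac{1}{800} = 5530 + \frac{1}{800} = \frac{4424001}{800}$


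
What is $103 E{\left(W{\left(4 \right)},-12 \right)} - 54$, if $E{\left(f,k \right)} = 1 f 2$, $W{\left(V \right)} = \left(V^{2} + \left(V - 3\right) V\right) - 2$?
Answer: $3654$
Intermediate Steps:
$W{\left(V \right)} = -2 + V^{2} + V \left(-3 + V\right)$ ($W{\left(V \right)} = \left(V^{2} + \left(-3 + V\right) V\right) - 2 = \left(V^{2} + V \left(-3 + V\right)\right) - 2 = -2 + V^{2} + V \left(-3 + V\right)$)
$E{\left(f,k \right)} = 2 f$ ($E{\left(f,k \right)} = f 2 = 2 f$)
$103 E{\left(W{\left(4 \right)},-12 \right)} - 54 = 103 \cdot 2 \left(-2 - 12 + 2 \cdot 4^{2}\right) - 54 = 103 \cdot 2 \left(-2 - 12 + 2 \cdot 16\right) - 54 = 103 \cdot 2 \left(-2 - 12 + 32\right) - 54 = 103 \cdot 2 \cdot 18 - 54 = 103 \cdot 36 - 54 = 3708 - 54 = 3654$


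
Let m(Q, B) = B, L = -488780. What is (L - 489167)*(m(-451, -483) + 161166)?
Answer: -157139457801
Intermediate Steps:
(L - 489167)*(m(-451, -483) + 161166) = (-488780 - 489167)*(-483 + 161166) = -977947*160683 = -157139457801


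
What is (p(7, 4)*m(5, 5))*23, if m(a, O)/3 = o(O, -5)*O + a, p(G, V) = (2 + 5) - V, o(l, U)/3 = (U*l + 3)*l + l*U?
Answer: -418140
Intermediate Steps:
o(l, U) = 3*U*l + 3*l*(3 + U*l) (o(l, U) = 3*((U*l + 3)*l + l*U) = 3*((3 + U*l)*l + U*l) = 3*(l*(3 + U*l) + U*l) = 3*(U*l + l*(3 + U*l)) = 3*U*l + 3*l*(3 + U*l))
p(G, V) = 7 - V
m(a, O) = 3*a + 9*O²*(-2 - 5*O) (m(a, O) = 3*((3*O*(3 - 5 - 5*O))*O + a) = 3*((3*O*(-2 - 5*O))*O + a) = 3*(3*O²*(-2 - 5*O) + a) = 3*(a + 3*O²*(-2 - 5*O)) = 3*a + 9*O²*(-2 - 5*O))
(p(7, 4)*m(5, 5))*23 = ((7 - 1*4)*(-45*5³ - 18*5² + 3*5))*23 = ((7 - 4)*(-45*125 - 18*25 + 15))*23 = (3*(-5625 - 450 + 15))*23 = (3*(-6060))*23 = -18180*23 = -418140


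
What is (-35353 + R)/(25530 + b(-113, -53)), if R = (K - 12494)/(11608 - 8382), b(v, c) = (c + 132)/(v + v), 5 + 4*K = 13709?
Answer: -1841219514/1329503959 ≈ -1.3849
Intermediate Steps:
K = 3426 (K = -5/4 + (1/4)*13709 = -5/4 + 13709/4 = 3426)
b(v, c) = (132 + c)/(2*v) (b(v, c) = (132 + c)/((2*v)) = (132 + c)*(1/(2*v)) = (132 + c)/(2*v))
R = -4534/1613 (R = (3426 - 12494)/(11608 - 8382) = -9068/3226 = -9068*1/3226 = -4534/1613 ≈ -2.8109)
(-35353 + R)/(25530 + b(-113, -53)) = (-35353 - 4534/1613)/(25530 + (1/2)*(132 - 53)/(-113)) = -57028923/(1613*(25530 + (1/2)*(-1/113)*79)) = -57028923/(1613*(25530 - 79/226)) = -57028923/(1613*5769701/226) = -57028923/1613*226/5769701 = -1841219514/1329503959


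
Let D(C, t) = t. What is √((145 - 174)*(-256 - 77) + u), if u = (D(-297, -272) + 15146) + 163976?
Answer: √188507 ≈ 434.17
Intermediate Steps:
u = 178850 (u = (-272 + 15146) + 163976 = 14874 + 163976 = 178850)
√((145 - 174)*(-256 - 77) + u) = √((145 - 174)*(-256 - 77) + 178850) = √(-29*(-333) + 178850) = √(9657 + 178850) = √188507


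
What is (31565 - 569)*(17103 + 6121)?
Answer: 719851104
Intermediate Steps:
(31565 - 569)*(17103 + 6121) = 30996*23224 = 719851104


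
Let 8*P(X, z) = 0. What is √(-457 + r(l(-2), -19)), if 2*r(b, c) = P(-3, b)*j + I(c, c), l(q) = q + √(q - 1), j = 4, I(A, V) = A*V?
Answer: I*√1106/2 ≈ 16.628*I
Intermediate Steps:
P(X, z) = 0 (P(X, z) = (⅛)*0 = 0)
l(q) = q + √(-1 + q)
r(b, c) = c²/2 (r(b, c) = (0*4 + c*c)/2 = (0 + c²)/2 = c²/2)
√(-457 + r(l(-2), -19)) = √(-457 + (½)*(-19)²) = √(-457 + (½)*361) = √(-457 + 361/2) = √(-553/2) = I*√1106/2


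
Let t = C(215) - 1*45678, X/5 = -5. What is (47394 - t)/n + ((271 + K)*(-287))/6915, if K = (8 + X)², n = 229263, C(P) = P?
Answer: -2413669547/105690243 ≈ -22.837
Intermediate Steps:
X = -25 (X = 5*(-5) = -25)
t = -45463 (t = 215 - 1*45678 = 215 - 45678 = -45463)
K = 289 (K = (8 - 25)² = (-17)² = 289)
(47394 - t)/n + ((271 + K)*(-287))/6915 = (47394 - 1*(-45463))/229263 + ((271 + 289)*(-287))/6915 = (47394 + 45463)*(1/229263) + (560*(-287))*(1/6915) = 92857*(1/229263) - 160720*1/6915 = 92857/229263 - 32144/1383 = -2413669547/105690243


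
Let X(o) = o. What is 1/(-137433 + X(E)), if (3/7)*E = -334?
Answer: -3/414637 ≈ -7.2352e-6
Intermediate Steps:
E = -2338/3 (E = (7/3)*(-334) = -2338/3 ≈ -779.33)
1/(-137433 + X(E)) = 1/(-137433 - 2338/3) = 1/(-414637/3) = -3/414637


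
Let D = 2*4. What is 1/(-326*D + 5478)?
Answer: 1/2870 ≈ 0.00034843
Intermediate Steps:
D = 8
1/(-326*D + 5478) = 1/(-326*8 + 5478) = 1/(-2608 + 5478) = 1/2870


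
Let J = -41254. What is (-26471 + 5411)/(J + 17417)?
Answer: 21060/23837 ≈ 0.88350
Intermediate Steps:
(-26471 + 5411)/(J + 17417) = (-26471 + 5411)/(-41254 + 17417) = -21060/(-23837) = -21060*(-1/23837) = 21060/23837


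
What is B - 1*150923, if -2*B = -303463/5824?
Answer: -1757647641/11648 ≈ -1.5090e+5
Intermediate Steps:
B = 303463/11648 (B = -(-303463)/(2*5824) = -1/2*(-303463/5824) = 303463/11648 ≈ 26.053)
B - 1*150923 = 303463/11648 - 1*150923 = 303463/11648 - 150923 = -1757647641/11648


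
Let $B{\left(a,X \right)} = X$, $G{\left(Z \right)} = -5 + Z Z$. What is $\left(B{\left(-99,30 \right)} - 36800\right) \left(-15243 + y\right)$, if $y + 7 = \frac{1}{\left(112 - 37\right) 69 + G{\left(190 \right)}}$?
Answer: $\frac{2314184293823}{4127} \approx 5.6074 \cdot 10^{8}$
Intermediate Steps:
$G{\left(Z \right)} = -5 + Z^{2}$
$y = - \frac{288889}{41270}$ ($y = -7 + \frac{1}{\left(112 - 37\right) 69 - \left(5 - 190^{2}\right)} = -7 + \frac{1}{75 \cdot 69 + \left(-5 + 36100\right)} = -7 + \frac{1}{5175 + 36095} = -7 + \frac{1}{41270} = - \frac{288889}{41270} \approx -7.0$)
$\left(B{\left(-99,30 \right)} - 36800\right) \left(-15243 + y\right) = \left(30 - 36800\right) \left(-15243 - \frac{288889}{41270}\right) = \left(-36770\right) \left(- \frac{629367499}{41270}\right) = \frac{2314184293823}{4127}$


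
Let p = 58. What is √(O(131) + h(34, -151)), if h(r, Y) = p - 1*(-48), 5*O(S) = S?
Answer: √3305/5 ≈ 11.498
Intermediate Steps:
O(S) = S/5
h(r, Y) = 106 (h(r, Y) = 58 - 1*(-48) = 58 + 48 = 106)
√(O(131) + h(34, -151)) = √((⅕)*131 + 106) = √(131/5 + 106) = √(661/5) = √3305/5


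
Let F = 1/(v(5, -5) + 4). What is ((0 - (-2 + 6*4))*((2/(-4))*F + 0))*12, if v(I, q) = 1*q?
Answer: -132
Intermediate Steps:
v(I, q) = q
F = -1 (F = 1/(-5 + 4) = 1/(-1) = -1)
((0 - (-2 + 6*4))*((2/(-4))*F + 0))*12 = ((0 - (-2 + 6*4))*((2/(-4))*(-1) + 0))*12 = ((0 - (-2 + 24))*((2*(-1/4))*(-1) + 0))*12 = ((0 - 1*22)*(-1/2*(-1) + 0))*12 = ((0 - 22)*(1/2 + 0))*12 = -22*1/2*12 = -11*12 = -132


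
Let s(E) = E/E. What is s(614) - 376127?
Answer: -376126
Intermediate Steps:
s(E) = 1
s(614) - 376127 = 1 - 376127 = -376126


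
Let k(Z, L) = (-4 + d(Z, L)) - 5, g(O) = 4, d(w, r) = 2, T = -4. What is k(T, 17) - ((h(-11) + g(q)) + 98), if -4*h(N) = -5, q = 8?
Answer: -441/4 ≈ -110.25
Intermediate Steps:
h(N) = 5/4 (h(N) = -1/4*(-5) = 5/4)
k(Z, L) = -7 (k(Z, L) = (-4 + 2) - 5 = -2 - 5 = -7)
k(T, 17) - ((h(-11) + g(q)) + 98) = -7 - ((5/4 + 4) + 98) = -7 - (21/4 + 98) = -7 - 1*413/4 = -7 - 413/4 = -441/4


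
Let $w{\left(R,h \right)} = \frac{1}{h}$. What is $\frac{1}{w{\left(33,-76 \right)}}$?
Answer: $-76$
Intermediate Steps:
$\frac{1}{w{\left(33,-76 \right)}} = \frac{1}{\frac{1}{-76}} = \frac{1}{- \frac{1}{76}} = -76$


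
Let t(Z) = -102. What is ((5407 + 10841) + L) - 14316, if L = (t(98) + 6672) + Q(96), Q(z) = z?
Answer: 8598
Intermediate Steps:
L = 6666 (L = (-102 + 6672) + 96 = 6570 + 96 = 6666)
((5407 + 10841) + L) - 14316 = ((5407 + 10841) + 6666) - 14316 = (16248 + 6666) - 14316 = 22914 - 14316 = 8598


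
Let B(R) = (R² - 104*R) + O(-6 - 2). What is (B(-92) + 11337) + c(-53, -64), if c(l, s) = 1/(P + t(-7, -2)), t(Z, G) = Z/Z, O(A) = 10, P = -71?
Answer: 2056529/70 ≈ 29379.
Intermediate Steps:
t(Z, G) = 1
B(R) = 10 + R² - 104*R (B(R) = (R² - 104*R) + 10 = 10 + R² - 104*R)
c(l, s) = -1/70 (c(l, s) = 1/(-71 + 1) = 1/(-70) = -1/70)
(B(-92) + 11337) + c(-53, -64) = ((10 + (-92)² - 104*(-92)) + 11337) - 1/70 = ((10 + 8464 + 9568) + 11337) - 1/70 = (18042 + 11337) - 1/70 = 29379 - 1/70 = 2056529/70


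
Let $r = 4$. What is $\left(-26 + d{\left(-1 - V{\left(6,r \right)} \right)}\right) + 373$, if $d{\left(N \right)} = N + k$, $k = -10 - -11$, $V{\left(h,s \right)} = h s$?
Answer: $323$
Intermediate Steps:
$k = 1$ ($k = -10 + 11 = 1$)
$d{\left(N \right)} = 1 + N$ ($d{\left(N \right)} = N + 1 = 1 + N$)
$\left(-26 + d{\left(-1 - V{\left(6,r \right)} \right)}\right) + 373 = \left(-26 + \left(1 - \left(1 + 6 \cdot 4\right)\right)\right) + 373 = \left(-26 + \left(1 - 25\right)\right) + 373 = \left(-26 - 24\right) + 373 = -50 + 373 = 323$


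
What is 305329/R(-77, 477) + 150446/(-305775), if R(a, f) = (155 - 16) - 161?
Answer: -93365284787/6727050 ≈ -13879.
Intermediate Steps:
R(a, f) = -22 (R(a, f) = 139 - 161 = -22)
305329/R(-77, 477) + 150446/(-305775) = 305329/(-22) + 150446/(-305775) = 305329*(-1/22) + 150446*(-1/305775) = -305329/22 - 150446/305775 = -93365284787/6727050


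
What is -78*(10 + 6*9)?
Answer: -4992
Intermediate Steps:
-78*(10 + 6*9) = -78*(10 + 54) = -78*64 = -4992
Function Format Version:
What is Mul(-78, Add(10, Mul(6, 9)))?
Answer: -4992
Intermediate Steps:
Mul(-78, Add(10, Mul(6, 9))) = Mul(-78, Add(10, 54)) = Mul(-78, 64) = -4992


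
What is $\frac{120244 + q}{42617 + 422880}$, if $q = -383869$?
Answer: $- \frac{7125}{12581} \approx -0.56633$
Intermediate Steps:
$\frac{120244 + q}{42617 + 422880} = \frac{120244 - 383869}{42617 + 422880} = - \frac{263625}{465497} = \left(-263625\right) \frac{1}{465497} = - \frac{7125}{12581}$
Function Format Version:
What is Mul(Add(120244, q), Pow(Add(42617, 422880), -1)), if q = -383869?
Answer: Rational(-7125, 12581) ≈ -0.56633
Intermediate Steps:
Mul(Add(120244, q), Pow(Add(42617, 422880), -1)) = Mul(Add(120244, -383869), Pow(Add(42617, 422880), -1)) = Mul(-263625, Pow(465497, -1)) = Mul(-263625, Rational(1, 465497)) = Rational(-7125, 12581)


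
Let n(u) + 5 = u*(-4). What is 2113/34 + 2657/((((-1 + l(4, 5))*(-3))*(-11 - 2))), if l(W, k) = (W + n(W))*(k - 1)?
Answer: 5595745/91494 ≈ 61.160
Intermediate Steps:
n(u) = -5 - 4*u (n(u) = -5 + u*(-4) = -5 - 4*u)
l(W, k) = (-1 + k)*(-5 - 3*W) (l(W, k) = (W + (-5 - 4*W))*(k - 1) = (-5 - 3*W)*(-1 + k) = (-1 + k)*(-5 - 3*W))
2113/34 + 2657/((((-1 + l(4, 5))*(-3))*(-11 - 2))) = 2113/34 + 2657/((((-1 + (5 - 5*5 + 3*4 - 3*4*5))*(-3))*(-11 - 2))) = 2113*(1/34) + 2657/((((-1 + (5 - 25 + 12 - 60))*(-3))*(-13))) = 2113/34 + 2657/((((-1 - 68)*(-3))*(-13))) = 2113/34 + 2657/((-69*(-3)*(-13))) = 2113/34 + 2657/((207*(-13))) = 2113/34 + 2657/(-2691) = 2113/34 + 2657*(-1/2691) = 2113/34 - 2657/2691 = 5595745/91494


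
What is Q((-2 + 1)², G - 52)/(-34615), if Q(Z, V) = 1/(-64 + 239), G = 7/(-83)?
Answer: -1/6057625 ≈ -1.6508e-7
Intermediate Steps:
G = -7/83 (G = 7*(-1/83) = -7/83 ≈ -0.084337)
Q(Z, V) = 1/175
Q((-2 + 1)², G - 52)/(-34615) = (1/175)/(-34615) = (1/175)*(-1/34615) = -1/6057625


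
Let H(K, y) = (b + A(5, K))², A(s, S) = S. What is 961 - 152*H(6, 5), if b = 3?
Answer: -11351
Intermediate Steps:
H(K, y) = (3 + K)²
961 - 152*H(6, 5) = 961 - 152*(3 + 6)² = 961 - 152*9² = 961 - 152*81 = 961 - 12312 = -11351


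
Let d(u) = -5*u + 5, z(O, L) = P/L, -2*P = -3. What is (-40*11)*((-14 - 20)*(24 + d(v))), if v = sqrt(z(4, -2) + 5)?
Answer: 433840 - 37400*sqrt(17) ≈ 2.7964e+5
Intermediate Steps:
P = 3/2 (P = -1/2*(-3) = 3/2 ≈ 1.5000)
z(O, L) = 3/(2*L)
v = sqrt(17)/2 (v = sqrt((3/2)/(-2) + 5) = sqrt((3/2)*(-1/2) + 5) = sqrt(-3/4 + 5) = sqrt(17/4) = sqrt(17)/2 ≈ 2.0616)
d(u) = 5 - 5*u
(-40*11)*((-14 - 20)*(24 + d(v))) = (-40*11)*((-14 - 20)*(24 + (5 - 5*sqrt(17)/2))) = -(-14960)*(24 + (5 - 5*sqrt(17)/2)) = -(-14960)*(29 - 5*sqrt(17)/2) = -440*(-986 + 85*sqrt(17)) = 433840 - 37400*sqrt(17)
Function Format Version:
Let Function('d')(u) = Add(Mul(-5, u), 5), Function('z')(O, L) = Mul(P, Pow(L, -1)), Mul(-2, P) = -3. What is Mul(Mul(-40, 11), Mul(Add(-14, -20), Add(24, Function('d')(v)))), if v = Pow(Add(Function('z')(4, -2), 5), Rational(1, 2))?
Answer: Add(433840, Mul(-37400, Pow(17, Rational(1, 2)))) ≈ 2.7964e+5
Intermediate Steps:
P = Rational(3, 2) (P = Mul(Rational(-1, 2), -3) = Rational(3, 2) ≈ 1.5000)
Function('z')(O, L) = Mul(Rational(3, 2), Pow(L, -1))
v = Mul(Rational(1, 2), Pow(17, Rational(1, 2))) (v = Pow(Add(Mul(Rational(3, 2), Pow(-2, -1)), 5), Rational(1, 2)) = Pow(Add(Mul(Rational(3, 2), Rational(-1, 2)), 5), Rational(1, 2)) = Pow(Add(Rational(-3, 4), 5), Rational(1, 2)) = Pow(Rational(17, 4), Rational(1, 2)) = Mul(Rational(1, 2), Pow(17, Rational(1, 2))) ≈ 2.0616)
Function('d')(u) = Add(5, Mul(-5, u))
Mul(Mul(-40, 11), Mul(Add(-14, -20), Add(24, Function('d')(v)))) = Mul(Mul(-40, 11), Mul(Add(-14, -20), Add(24, Add(5, Mul(-5, Mul(Rational(1, 2), Pow(17, Rational(1, 2)))))))) = Mul(-440, Mul(-34, Add(24, Add(5, Mul(Rational(-5, 2), Pow(17, Rational(1, 2))))))) = Mul(-440, Mul(-34, Add(29, Mul(Rational(-5, 2), Pow(17, Rational(1, 2)))))) = Mul(-440, Add(-986, Mul(85, Pow(17, Rational(1, 2))))) = Add(433840, Mul(-37400, Pow(17, Rational(1, 2))))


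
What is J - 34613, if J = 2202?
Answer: -32411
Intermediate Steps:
J - 34613 = 2202 - 34613 = -32411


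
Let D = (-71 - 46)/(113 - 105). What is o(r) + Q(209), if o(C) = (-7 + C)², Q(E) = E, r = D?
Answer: 43305/64 ≈ 676.64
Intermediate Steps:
D = -117/8 ≈ -14.625
r = -117/8 ≈ -14.625
o(r) + Q(209) = (-7 - 117/8)² + 209 = (-173/8)² + 209 = 29929/64 + 209 = 43305/64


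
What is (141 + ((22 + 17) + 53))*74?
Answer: 17242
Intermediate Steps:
(141 + ((22 + 17) + 53))*74 = (141 + (39 + 53))*74 = (141 + 92)*74 = 233*74 = 17242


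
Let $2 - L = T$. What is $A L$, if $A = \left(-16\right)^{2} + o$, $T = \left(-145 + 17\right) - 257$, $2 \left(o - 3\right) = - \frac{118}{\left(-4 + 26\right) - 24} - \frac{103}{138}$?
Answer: $\frac{10258467}{92} \approx 1.1151 \cdot 10^{5}$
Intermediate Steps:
$o = \frac{8867}{276}$ ($o = 3 + \frac{- \frac{118}{\left(-4 + 26\right) - 24} - \frac{103}{138}}{2} = 3 + \frac{- \frac{118}{22 - 24} - \frac{103}{138}}{2} = 3 + \frac{- \frac{118}{-2} - \frac{103}{138}}{2} = 3 + \frac{\left(-118\right) \left(- \frac{1}{2}\right) - \frac{103}{138}}{2} = 3 + \frac{59 - \frac{103}{138}}{2} = 3 + \frac{1}{2} \cdot \frac{8039}{138} = 3 + \frac{8039}{276} = \frac{8867}{276} \approx 32.127$)
$T = -385$ ($T = -128 - 257 = -385$)
$A = \frac{79523}{276}$ ($A = \left(-16\right)^{2} + \frac{8867}{276} = 256 + \frac{8867}{276} = \frac{79523}{276} \approx 288.13$)
$L = 387$ ($L = 2 - -385 = 2 + 385 = 387$)
$A L = \frac{79523}{276} \cdot 387 = \frac{10258467}{92}$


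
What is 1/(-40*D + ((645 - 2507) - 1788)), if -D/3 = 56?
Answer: 1/3070 ≈ 0.00032573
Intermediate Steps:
D = -168 (D = -3*56 = -168)
1/(-40*D + ((645 - 2507) - 1788)) = 1/(-40*(-168) + ((645 - 2507) - 1788)) = 1/(6720 + (-1862 - 1788)) = 1/(6720 - 3650) = 1/3070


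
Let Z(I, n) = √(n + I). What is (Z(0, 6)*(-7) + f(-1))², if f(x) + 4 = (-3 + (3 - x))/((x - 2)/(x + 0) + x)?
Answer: 1225/4 + 49*√6 ≈ 426.27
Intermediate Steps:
Z(I, n) = √(I + n)
f(x) = -4 - x/(x + (-2 + x)/x) (f(x) = -4 + (-3 + (3 - x))/((x - 2)/(x + 0) + x) = -4 + (-x)/((-2 + x)/x + x) = -4 + (-x)/(x + (-2 + x)/x) = -4 - x/(x + (-2 + x)/x))
(Z(0, 6)*(-7) + f(-1))² = (√(0 + 6)*(-7) + (8 - 5*(-1)² - 4*(-1))/(-2 - 1 + (-1)²))² = (√6*(-7) + (8 - 5*1 + 4)/(-2 - 1 + 1))² = (-7*√6 + (8 - 5 + 4)/(-2))² = (-7*√6 - ½*7)² = (-7*√6 - 7/2)² = (-7/2 - 7*√6)²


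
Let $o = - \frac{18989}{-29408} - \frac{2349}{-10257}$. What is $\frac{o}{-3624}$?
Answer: $- \frac{87949855}{364378530048} \approx -0.00024137$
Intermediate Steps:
$o = \frac{87949855}{100545952}$ ($o = \left(-18989\right) \left(- \frac{1}{29408}\right) - - \frac{783}{3419} = \frac{18989}{29408} + \frac{783}{3419} = \frac{87949855}{100545952} \approx 0.87472$)
$\frac{o}{-3624} = \frac{87949855}{100545952 \left(-3624\right)} = \frac{87949855}{100545952} \left(- \frac{1}{3624}\right) = - \frac{87949855}{364378530048}$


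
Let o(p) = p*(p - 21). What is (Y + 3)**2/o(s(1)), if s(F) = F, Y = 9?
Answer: -36/5 ≈ -7.2000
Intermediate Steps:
o(p) = p*(-21 + p)
(Y + 3)**2/o(s(1)) = (9 + 3)**2/((1*(-21 + 1))) = 12**2/((1*(-20))) = 144/(-20) = 144*(-1/20) = -36/5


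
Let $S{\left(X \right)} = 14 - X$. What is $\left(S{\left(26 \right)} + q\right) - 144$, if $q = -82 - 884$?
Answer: $-1122$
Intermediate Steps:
$q = -966$ ($q = -82 - 884 = -966$)
$\left(S{\left(26 \right)} + q\right) - 144 = \left(\left(14 - 26\right) - 966\right) - 144 = \left(-12 - 966\right) - 144 = -978 - 144 = -1122$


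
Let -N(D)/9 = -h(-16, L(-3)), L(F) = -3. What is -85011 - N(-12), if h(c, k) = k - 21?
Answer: -84795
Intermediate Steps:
h(c, k) = -21 + k
N(D) = -216 (N(D) = -(-9)*(-21 - 3) = -(-9)*(-24) = -9*24 = -216)
-85011 - N(-12) = -85011 - 1*(-216) = -85011 + 216 = -84795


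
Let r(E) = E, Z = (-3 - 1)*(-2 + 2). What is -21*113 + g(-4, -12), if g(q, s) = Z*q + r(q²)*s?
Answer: -2565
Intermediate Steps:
Z = 0 (Z = -4*0 = 0)
g(q, s) = s*q² (g(q, s) = 0*q + q²*s = 0 + s*q² = s*q²)
-21*113 + g(-4, -12) = -21*113 - 12*(-4)² = -2373 - 12*16 = -2373 - 192 = -2565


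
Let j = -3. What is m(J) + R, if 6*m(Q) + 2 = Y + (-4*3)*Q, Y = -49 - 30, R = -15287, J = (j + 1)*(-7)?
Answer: -30657/2 ≈ -15329.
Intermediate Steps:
J = 14 (J = (-3 + 1)*(-7) = -2*(-7) = 14)
Y = -79
m(Q) = -27/2 - 2*Q (m(Q) = -⅓ + (-79 + (-4*3)*Q)/6 = -⅓ + (-79 - 12*Q)/6 = -⅓ + (-79/6 - 2*Q) = -27/2 - 2*Q)
m(J) + R = (-27/2 - 2*14) - 15287 = (-27/2 - 28) - 15287 = -83/2 - 15287 = -30657/2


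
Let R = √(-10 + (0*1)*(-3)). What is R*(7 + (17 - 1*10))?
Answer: 14*I*√10 ≈ 44.272*I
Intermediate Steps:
R = I*√10 (R = √(-10 + 0*(-3)) = √(-10 + 0) = √(-10) = I*√10 ≈ 3.1623*I)
R*(7 + (17 - 1*10)) = (I*√10)*(7 + (17 - 1*10)) = (I*√10)*(7 + (17 - 10)) = (I*√10)*(7 + 7) = (I*√10)*14 = 14*I*√10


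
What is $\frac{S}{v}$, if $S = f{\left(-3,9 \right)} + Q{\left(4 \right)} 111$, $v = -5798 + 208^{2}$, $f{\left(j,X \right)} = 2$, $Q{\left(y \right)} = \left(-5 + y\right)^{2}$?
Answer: $\frac{113}{37466} \approx 0.0030161$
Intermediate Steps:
$v = 37466$ ($v = -5798 + 43264 = 37466$)
$S = 113$ ($S = 2 + \left(-5 + 4\right)^{2} \cdot 111 = 2 + \left(-1\right)^{2} \cdot 111 = 2 + 1 \cdot 111 = 2 + 111 = 113$)
$\frac{S}{v} = \frac{113}{37466}$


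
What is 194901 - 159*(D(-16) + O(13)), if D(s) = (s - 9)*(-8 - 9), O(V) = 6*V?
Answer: 114924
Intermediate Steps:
D(s) = 153 - 17*s (D(s) = (-9 + s)*(-17) = 153 - 17*s)
194901 - 159*(D(-16) + O(13)) = 194901 - 159*((153 - 17*(-16)) + 6*13) = 194901 - 159*((153 + 272) + 78) = 194901 - 159*(425 + 78) = 194901 - 159*503 = 194901 - 79977 = 114924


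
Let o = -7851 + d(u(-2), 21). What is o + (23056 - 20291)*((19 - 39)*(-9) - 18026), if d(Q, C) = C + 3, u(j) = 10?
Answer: -49352017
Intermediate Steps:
d(Q, C) = 3 + C
o = -7827 (o = -7851 + (3 + 21) = -7851 + 24 = -7827)
o + (23056 - 20291)*((19 - 39)*(-9) - 18026) = -7827 + (23056 - 20291)*((19 - 39)*(-9) - 18026) = -7827 + 2765*(-20*(-9) - 18026) = -7827 + 2765*(180 - 18026) = -7827 + 2765*(-17846) = -7827 - 49344190 = -49352017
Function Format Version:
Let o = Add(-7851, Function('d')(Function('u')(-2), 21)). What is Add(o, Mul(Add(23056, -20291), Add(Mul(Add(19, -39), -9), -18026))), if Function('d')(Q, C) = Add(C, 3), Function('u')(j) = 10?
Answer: -49352017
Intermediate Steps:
Function('d')(Q, C) = Add(3, C)
o = -7827 (o = Add(-7851, Add(3, 21)) = Add(-7851, 24) = -7827)
Add(o, Mul(Add(23056, -20291), Add(Mul(Add(19, -39), -9), -18026))) = Add(-7827, Mul(Add(23056, -20291), Add(Mul(Add(19, -39), -9), -18026))) = Add(-7827, Mul(2765, Add(Mul(-20, -9), -18026))) = Add(-7827, Mul(2765, Add(180, -18026))) = Add(-7827, Mul(2765, -17846)) = Add(-7827, -49344190) = -49352017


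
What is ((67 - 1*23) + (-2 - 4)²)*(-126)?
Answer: -10080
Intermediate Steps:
((67 - 1*23) + (-2 - 4)²)*(-126) = ((67 - 23) + (-6)²)*(-126) = (44 + 36)*(-126) = 80*(-126) = -10080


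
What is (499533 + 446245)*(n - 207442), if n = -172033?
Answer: -358899106550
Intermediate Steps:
(499533 + 446245)*(n - 207442) = (499533 + 446245)*(-172033 - 207442) = 945778*(-379475) = -358899106550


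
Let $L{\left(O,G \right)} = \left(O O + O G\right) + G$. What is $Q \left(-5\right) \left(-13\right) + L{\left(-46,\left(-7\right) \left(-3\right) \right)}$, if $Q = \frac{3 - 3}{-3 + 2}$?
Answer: $1171$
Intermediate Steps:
$L{\left(O,G \right)} = G + O^{2} + G O$ ($L{\left(O,G \right)} = \left(O^{2} + G O\right) + G = G + O^{2} + G O$)
$Q = 0$ ($Q = \frac{0}{-1} = 0 \left(-1\right) = 0$)
$Q \left(-5\right) \left(-13\right) + L{\left(-46,\left(-7\right) \left(-3\right) \right)} = 0 \left(-5\right) \left(-13\right) + \left(\left(-7\right) \left(-3\right) + \left(-46\right)^{2} + \left(-7\right) \left(-3\right) \left(-46\right)\right) = 0 \left(-13\right) + \left(21 + 2116 + 21 \left(-46\right)\right) = 0 + \left(21 + 2116 - 966\right) = 0 + 1171 = 1171$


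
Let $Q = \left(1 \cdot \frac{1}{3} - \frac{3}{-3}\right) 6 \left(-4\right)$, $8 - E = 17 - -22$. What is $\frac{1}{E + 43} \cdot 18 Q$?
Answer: $-48$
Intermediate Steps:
$E = -31$ ($E = 8 - \left(17 - -22\right) = 8 - \left(17 + 22\right) = 8 - 39 = -31$)
$Q = -32$ ($Q = \left(1 \cdot \frac{1}{3} - -1\right) 6 \left(-4\right) = \left(\frac{1}{3} + 1\right) 6 \left(-4\right) = \frac{4}{3} \cdot 6 \left(-4\right) = 8 \left(-4\right) = -32$)
$\frac{1}{E + 43} \cdot 18 Q = \frac{1}{-31 + 43} \cdot 18 \left(-32\right) = \frac{1}{12} \cdot 18 \left(-32\right) = \frac{3}{2} \left(-32\right) = -48$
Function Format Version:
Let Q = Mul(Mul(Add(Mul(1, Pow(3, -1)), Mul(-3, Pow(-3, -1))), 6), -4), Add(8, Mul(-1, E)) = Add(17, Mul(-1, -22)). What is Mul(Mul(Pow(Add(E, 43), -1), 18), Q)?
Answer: -48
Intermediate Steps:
E = -31 (E = Add(8, Mul(-1, Add(17, Mul(-1, -22)))) = Add(8, Mul(-1, Add(17, 22))) = Add(8, Mul(-1, 39)) = Add(8, -39) = -31)
Q = -32 (Q = Mul(Mul(Add(Mul(1, Rational(1, 3)), Mul(-3, Rational(-1, 3))), 6), -4) = Mul(Mul(Add(Rational(1, 3), 1), 6), -4) = Mul(Mul(Rational(4, 3), 6), -4) = Mul(8, -4) = -32)
Mul(Mul(Pow(Add(E, 43), -1), 18), Q) = Mul(Mul(Pow(Add(-31, 43), -1), 18), -32) = Mul(Mul(Pow(12, -1), 18), -32) = Mul(Mul(Rational(1, 12), 18), -32) = Mul(Rational(3, 2), -32) = -48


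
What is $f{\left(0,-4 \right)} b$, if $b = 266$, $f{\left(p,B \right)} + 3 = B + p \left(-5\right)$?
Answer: $-1862$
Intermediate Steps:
$f{\left(p,B \right)} = -3 + B - 5 p$ ($f{\left(p,B \right)} = -3 + \left(B + p \left(-5\right)\right) = -3 + \left(B - 5 p\right) = -3 + B - 5 p$)
$f{\left(0,-4 \right)} b = \left(-3 - 4 - 0\right) 266 = \left(-3 - 4 + 0\right) 266 = \left(-7\right) 266 = -1862$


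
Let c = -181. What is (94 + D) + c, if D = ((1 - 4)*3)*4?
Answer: -123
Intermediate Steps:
D = -36 (D = -3*3*4 = -9*4 = -36)
(94 + D) + c = (94 - 36) - 181 = 58 - 181 = -123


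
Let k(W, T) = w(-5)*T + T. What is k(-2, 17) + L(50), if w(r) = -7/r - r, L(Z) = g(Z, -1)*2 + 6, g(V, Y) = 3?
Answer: 689/5 ≈ 137.80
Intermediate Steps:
L(Z) = 12 (L(Z) = 3*2 + 6 = 6 + 6 = 12)
w(r) = -r - 7/r
k(W, T) = 37*T/5 (k(W, T) = (-1*(-5) - 7/(-5))*T + T = (5 - 7*(-1/5))*T + T = (5 + 7/5)*T + T = 32*T/5 + T = 37*T/5)
k(-2, 17) + L(50) = (37/5)*17 + 12 = 629/5 + 12 = 689/5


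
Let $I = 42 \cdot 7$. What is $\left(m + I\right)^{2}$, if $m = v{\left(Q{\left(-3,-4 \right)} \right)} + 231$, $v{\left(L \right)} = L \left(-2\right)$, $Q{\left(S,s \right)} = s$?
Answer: $284089$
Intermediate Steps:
$I = 294$
$v{\left(L \right)} = - 2 L$
$m = 239$ ($m = \left(-2\right) \left(-4\right) + 231 = 8 + 231 = 239$)
$\left(m + I\right)^{2} = \left(239 + 294\right)^{2} = 533^{2} = 284089$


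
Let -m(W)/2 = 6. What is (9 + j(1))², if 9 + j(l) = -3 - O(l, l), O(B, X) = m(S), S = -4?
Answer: 81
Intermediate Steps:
m(W) = -12 (m(W) = -2*6 = -12)
O(B, X) = -12
j(l) = 0 (j(l) = -9 + (-3 - 1*(-12)) = -9 + (-3 + 12) = -9 + 9 = 0)
(9 + j(1))² = (9 + 0)² = 9² = 81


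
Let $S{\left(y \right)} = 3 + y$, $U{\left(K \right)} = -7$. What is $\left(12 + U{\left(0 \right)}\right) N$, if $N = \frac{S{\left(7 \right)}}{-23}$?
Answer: $- \frac{50}{23} \approx -2.1739$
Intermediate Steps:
$N = - \frac{10}{23}$ ($N = \frac{3 + 7}{-23} = 10 \left(- \frac{1}{23}\right) = - \frac{10}{23} \approx -0.43478$)
$\left(12 + U{\left(0 \right)}\right) N = \left(12 - 7\right) \left(- \frac{10}{23}\right) = 5 \left(- \frac{10}{23}\right) = - \frac{50}{23}$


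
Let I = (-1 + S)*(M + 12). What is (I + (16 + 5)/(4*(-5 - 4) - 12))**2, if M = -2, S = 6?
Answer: 628849/256 ≈ 2456.4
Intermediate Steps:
I = 50 (I = (-1 + 6)*(-2 + 12) = 5*10 = 50)
(I + (16 + 5)/(4*(-5 - 4) - 12))**2 = (50 + (16 + 5)/(4*(-5 - 4) - 12))**2 = (50 + 21/(4*(-9) - 12))**2 = (50 + 21/(-36 - 12))**2 = (50 + 21/(-48))**2 = (50 + 21*(-1/48))**2 = (50 - 7/16)**2 = (793/16)**2 = 628849/256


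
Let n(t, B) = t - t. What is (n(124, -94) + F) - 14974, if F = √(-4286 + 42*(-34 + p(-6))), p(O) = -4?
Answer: -14974 + I*√5882 ≈ -14974.0 + 76.694*I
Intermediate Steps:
n(t, B) = 0
F = I*√5882 (F = √(-4286 + 42*(-34 - 4)) = √(-4286 + 42*(-38)) = √(-4286 - 1596) = √(-5882) = I*√5882 ≈ 76.694*I)
(n(124, -94) + F) - 14974 = (0 + I*√5882) - 14974 = I*√5882 - 14974 = -14974 + I*√5882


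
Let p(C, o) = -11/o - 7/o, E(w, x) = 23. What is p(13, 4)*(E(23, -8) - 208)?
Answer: 1665/2 ≈ 832.50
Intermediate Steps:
p(C, o) = -18/o
p(13, 4)*(E(23, -8) - 208) = (-18/4)*(23 - 208) = -18*¼*(-185) = -9/2*(-185) = 1665/2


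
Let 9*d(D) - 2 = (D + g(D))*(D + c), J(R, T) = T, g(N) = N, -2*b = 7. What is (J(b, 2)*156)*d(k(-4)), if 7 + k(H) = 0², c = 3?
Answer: 6032/3 ≈ 2010.7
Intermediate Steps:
b = -7/2 (b = -½*7 = -7/2 ≈ -3.5000)
k(H) = -7 (k(H) = -7 + 0² = -7 + 0 = -7)
d(D) = 2/9 + 2*D*(3 + D)/9 (d(D) = 2/9 + ((D + D)*(D + 3))/9 = 2/9 + ((2*D)*(3 + D))/9 = 2/9 + (2*D*(3 + D))/9 = 2/9 + 2*D*(3 + D)/9)
(J(b, 2)*156)*d(k(-4)) = (2*156)*(2/9 + (⅔)*(-7) + (2/9)*(-7)²) = 312*(2/9 - 14/3 + (2/9)*49) = 312*(2/9 - 14/3 + 98/9) = 312*(58/9) = 6032/3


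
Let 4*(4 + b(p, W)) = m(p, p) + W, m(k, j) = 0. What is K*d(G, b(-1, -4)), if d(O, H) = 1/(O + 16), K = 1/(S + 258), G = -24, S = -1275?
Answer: 1/8136 ≈ 0.00012291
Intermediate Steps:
b(p, W) = -4 + W/4 (b(p, W) = -4 + (0 + W)/4 = -4 + W/4)
K = -1/1017 (K = 1/(-1275 + 258) = 1/(-1017) = -1/1017 ≈ -0.00098328)
d(O, H) = 1/(16 + O)
K*d(G, b(-1, -4)) = -1/(1017*(16 - 24)) = -1/1017/(-8) = -1/1017*(-1/8) = 1/8136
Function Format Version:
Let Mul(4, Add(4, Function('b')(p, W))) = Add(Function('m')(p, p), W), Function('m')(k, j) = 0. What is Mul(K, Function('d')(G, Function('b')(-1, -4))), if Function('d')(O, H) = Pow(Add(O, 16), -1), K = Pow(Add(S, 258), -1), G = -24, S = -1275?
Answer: Rational(1, 8136) ≈ 0.00012291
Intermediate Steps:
Function('b')(p, W) = Add(-4, Mul(Rational(1, 4), W)) (Function('b')(p, W) = Add(-4, Mul(Rational(1, 4), Add(0, W))) = Add(-4, Mul(Rational(1, 4), W)))
K = Rational(-1, 1017) (K = Pow(Add(-1275, 258), -1) = Pow(-1017, -1) = Rational(-1, 1017) ≈ -0.00098328)
Function('d')(O, H) = Pow(Add(16, O), -1)
Mul(K, Function('d')(G, Function('b')(-1, -4))) = Mul(Rational(-1, 1017), Pow(Add(16, -24), -1)) = Mul(Rational(-1, 1017), Pow(-8, -1)) = Mul(Rational(-1, 1017), Rational(-1, 8)) = Rational(1, 8136)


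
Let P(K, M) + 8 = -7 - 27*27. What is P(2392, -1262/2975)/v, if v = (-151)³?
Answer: 744/3442951 ≈ 0.00021609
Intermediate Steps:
P(K, M) = -744 (P(K, M) = -8 + (-7 - 27*27) = -8 + (-7 - 729) = -8 - 736 = -744)
v = -3442951
P(2392, -1262/2975)/v = -744/(-3442951) = -744*(-1/3442951) = 744/3442951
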